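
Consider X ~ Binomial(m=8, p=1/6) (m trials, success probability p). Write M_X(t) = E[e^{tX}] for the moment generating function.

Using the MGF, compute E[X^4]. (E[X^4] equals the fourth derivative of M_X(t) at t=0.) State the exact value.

E[X^4] = M^(4)(0) = 617/27

M_X(t) = (e^(t)/6 + 5/6)^8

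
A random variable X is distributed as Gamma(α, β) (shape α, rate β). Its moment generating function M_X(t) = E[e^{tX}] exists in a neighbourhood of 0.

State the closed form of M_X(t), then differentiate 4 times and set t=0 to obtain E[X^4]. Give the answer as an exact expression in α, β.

M_X(t) = (β/(β - t))^α
dM/dt = -α*β^α*(1/(β - t))^α/(-β + t)
d^2M/dt^2 = (α^2*β^α*(1/(β - t))^α + α*β^α*(1/(β - t))^α)/(β^2 - 2*β*t + t^2)
d^3M/dt^3 = (-α^3*β^α*(1/(β - t))^α - 3*α^2*β^α*(1/(β - t))^α - 2*α*β^α*(1/(β - t))^α)/(-β^3 + 3*β^2*t - 3*β*t^2 + t^3)
d^4M/dt^4 = (α^4*β^α*(1/(β - t))^α + 6*α^3*β^α*(1/(β - t))^α + 11*α^2*β^α*(1/(β - t))^α + 6*α*β^α*(1/(β - t))^α)/(β^4 - 4*β^3*t + 6*β^2*t^2 - 4*β*t^3 + t^4)

E[X^4] = d^4M/dt^4 |_{t=0} = α*(α^3 + 6*α^2 + 11*α + 6)/β^4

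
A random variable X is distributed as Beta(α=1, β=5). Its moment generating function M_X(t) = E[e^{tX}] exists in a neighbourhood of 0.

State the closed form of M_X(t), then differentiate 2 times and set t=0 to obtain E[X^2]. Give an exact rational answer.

M_X(t) = ₁F₁(1; 6; t)
dM/dt = ₁F₁(2; 7; t)/6
d^2M/dt^2 = ₁F₁(3; 8; t)/21

E[X^2] = d^2M/dt^2 |_{t=0} = 1/21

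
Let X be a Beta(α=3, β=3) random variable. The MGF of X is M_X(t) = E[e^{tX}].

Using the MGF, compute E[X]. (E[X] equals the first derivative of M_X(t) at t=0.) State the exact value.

M_X(t) = ₁F₁(3; 6; t)
M^(1)(t) = ₁F₁(4; 7; t)/2

E[X] = M^(1)(0) = 1/2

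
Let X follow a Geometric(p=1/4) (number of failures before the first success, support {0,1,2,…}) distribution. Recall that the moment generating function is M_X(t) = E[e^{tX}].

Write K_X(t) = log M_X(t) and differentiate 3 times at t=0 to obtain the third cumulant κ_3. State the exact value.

M_X(t) = 1/(4*(1 - 3*e^(t)/4))
K_X(t) = log M_X(t) = -log(1 - 3*e^(t)/4) - 2*log(2)
K′(t) = -3*e^(t)/(3*e^(t) - 4)
K′′(t) = 12*e^(t)/(9*e^(2*t) - 24*e^(t) + 16)
K′′′(t) = (-36*e^(2*t) - 48*e^(t))/(27*e^(3*t) - 108*e^(2*t) + 144*e^(t) - 64)

κ_3 = K′′′(0) = 84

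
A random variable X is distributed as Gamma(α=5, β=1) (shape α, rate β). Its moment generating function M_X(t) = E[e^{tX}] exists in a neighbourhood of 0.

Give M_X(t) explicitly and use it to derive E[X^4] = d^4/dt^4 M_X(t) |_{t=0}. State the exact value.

M_X(t) = (1 - t)^(-5)
M^(4)(t) = -1680/(t^9 - 9*t^8 + 36*t^7 - 84*t^6 + 126*t^5 - 126*t^4 + 84*t^3 - 36*t^2 + 9*t - 1)

E[X^4] = M^(4)(0) = 1680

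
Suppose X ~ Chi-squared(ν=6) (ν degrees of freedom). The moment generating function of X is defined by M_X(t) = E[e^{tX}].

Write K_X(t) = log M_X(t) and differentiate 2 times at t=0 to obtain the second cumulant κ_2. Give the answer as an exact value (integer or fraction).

M_X(t) = (1 - 2*t)^(-3)
K_X(t) = log M_X(t) = -3*log(1 - 2*t)
dK/dt = -6/(2*t - 1)
d^2K/dt^2 = 12/(4*t^2 - 4*t + 1)

κ_2 = d^2K/dt^2 |_{t=0} = 12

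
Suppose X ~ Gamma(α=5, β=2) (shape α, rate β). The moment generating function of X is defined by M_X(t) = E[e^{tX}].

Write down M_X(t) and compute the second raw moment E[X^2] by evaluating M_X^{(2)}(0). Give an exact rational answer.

M_X(t) = 32/(2 - t)^5
M′(t) = 160/(t^6 - 12*t^5 + 60*t^4 - 160*t^3 + 240*t^2 - 192*t + 64)
M′′(t) = -960/(t^7 - 14*t^6 + 84*t^5 - 280*t^4 + 560*t^3 - 672*t^2 + 448*t - 128)

E[X^2] = M′′(0) = 15/2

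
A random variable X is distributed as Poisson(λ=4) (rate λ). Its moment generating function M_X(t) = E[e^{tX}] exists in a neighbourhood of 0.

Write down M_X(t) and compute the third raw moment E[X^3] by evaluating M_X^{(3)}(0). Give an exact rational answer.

M_X(t) = e^(4*e^(t) - 4)
M′(t) = 4*e^(-4)*e^(t)*e^(4*e^(t))
M′′(t) = (16*e^(2*t)*e^(4*e^(t)) + 4*e^(t)*e^(4*e^(t)))*e^(-4)
M′′′(t) = (64*e^(3*t)*e^(4*e^(t)) + 48*e^(2*t)*e^(4*e^(t)) + 4*e^(t)*e^(4*e^(t)))*e^(-4)

E[X^3] = M′′′(0) = 116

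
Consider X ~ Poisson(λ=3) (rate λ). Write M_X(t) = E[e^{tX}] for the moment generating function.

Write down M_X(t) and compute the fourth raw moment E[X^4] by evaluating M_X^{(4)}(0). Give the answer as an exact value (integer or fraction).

E[X^4] = M^(4)(0) = 309

M_X(t) = e^(3*e^(t) - 3)
M^(4)(t) = (81*e^(4*t)*e^(3*e^(t)) + 162*e^(3*t)*e^(3*e^(t)) + 63*e^(2*t)*e^(3*e^(t)) + 3*e^(t)*e^(3*e^(t)))*e^(-3)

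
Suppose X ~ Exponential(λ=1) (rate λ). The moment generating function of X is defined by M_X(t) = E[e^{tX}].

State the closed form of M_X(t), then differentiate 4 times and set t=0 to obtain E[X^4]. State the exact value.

M_X(t) = 1/(1 - t)
M^(4)(t) = -24/(t^5 - 5*t^4 + 10*t^3 - 10*t^2 + 5*t - 1)

E[X^4] = M^(4)(0) = 24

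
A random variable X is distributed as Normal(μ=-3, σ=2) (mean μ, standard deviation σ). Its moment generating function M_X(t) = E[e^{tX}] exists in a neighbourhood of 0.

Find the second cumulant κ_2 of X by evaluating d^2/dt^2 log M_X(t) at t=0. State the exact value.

κ_2 = K^(2)(0) = 4

M_X(t) = e^(2*t^2 - 3*t)
K_X(t) = log M_X(t) = 2*t^2 - 3*t
K^(2)(t) = 4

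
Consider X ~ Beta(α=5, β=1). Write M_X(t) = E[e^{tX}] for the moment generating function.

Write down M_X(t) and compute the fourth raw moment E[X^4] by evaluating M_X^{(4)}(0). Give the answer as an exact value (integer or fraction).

M_X(t) = ₁F₁(5; 6; t)
M′(t) = 5*₁F₁(6; 7; t)/6
M′′(t) = 5*₁F₁(7; 8; t)/7
M′′′(t) = 5*₁F₁(8; 9; t)/8
M′′′′(t) = 5*₁F₁(9; 10; t)/9

E[X^4] = M′′′′(0) = 5/9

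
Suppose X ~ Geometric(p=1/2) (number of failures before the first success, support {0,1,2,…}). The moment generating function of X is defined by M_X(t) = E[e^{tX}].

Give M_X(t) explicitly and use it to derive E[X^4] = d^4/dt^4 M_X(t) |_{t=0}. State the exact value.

M_X(t) = 1/(2*(1 - e^(t)/2))
M^(4)(t) = (-e^(4*t) - 22*e^(3*t) - 44*e^(2*t) - 8*e^(t))/(e^(5*t) - 10*e^(4*t) + 40*e^(3*t) - 80*e^(2*t) + 80*e^(t) - 32)

E[X^4] = M^(4)(0) = 75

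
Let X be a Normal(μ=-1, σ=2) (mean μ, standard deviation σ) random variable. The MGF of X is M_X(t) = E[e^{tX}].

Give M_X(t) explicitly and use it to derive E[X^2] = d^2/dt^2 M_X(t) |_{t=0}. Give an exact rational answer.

M_X(t) = e^(2*t^2 - t)
D^2[M](t) = (16*t^2*e^(2*t^2) - 8*t*e^(2*t^2) + 5*e^(2*t^2))*e^(-t)

E[X^2] = D^2[M](0) = 5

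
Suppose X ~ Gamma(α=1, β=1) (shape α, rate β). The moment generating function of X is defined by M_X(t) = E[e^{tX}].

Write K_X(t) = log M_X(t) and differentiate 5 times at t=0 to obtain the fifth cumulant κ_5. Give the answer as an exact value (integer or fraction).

M_X(t) = 1/(1 - t)
K_X(t) = log M_X(t) = -log(1 - t)
dK/dt = -1/(t - 1)
d^2K/dt^2 = 1/(t^2 - 2*t + 1)
d^3K/dt^3 = -2/(t^3 - 3*t^2 + 3*t - 1)
d^4K/dt^4 = 6/(t^4 - 4*t^3 + 6*t^2 - 4*t + 1)
d^5K/dt^5 = -24/(t^5 - 5*t^4 + 10*t^3 - 10*t^2 + 5*t - 1)

κ_5 = d^5K/dt^5 |_{t=0} = 24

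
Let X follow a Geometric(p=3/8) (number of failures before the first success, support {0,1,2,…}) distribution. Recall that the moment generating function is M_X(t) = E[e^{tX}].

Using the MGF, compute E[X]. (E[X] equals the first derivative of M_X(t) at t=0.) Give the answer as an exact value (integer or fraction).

E[X] = M′(0) = 5/3

M_X(t) = 3/(8*(1 - 5*e^(t)/8))
M′(t) = 15*e^(t)/(25*e^(2*t) - 80*e^(t) + 64)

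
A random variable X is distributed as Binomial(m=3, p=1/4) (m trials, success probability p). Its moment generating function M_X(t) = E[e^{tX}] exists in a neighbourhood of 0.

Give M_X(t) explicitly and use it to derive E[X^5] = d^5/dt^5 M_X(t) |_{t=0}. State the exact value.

E[X^5] = D^5[M](0) = 279/32

M_X(t) = (e^(t)/4 + 3/4)^3
D^5[M](t) = 243*e^(3*t)/64 + 9*e^(2*t)/2 + 27*e^(t)/64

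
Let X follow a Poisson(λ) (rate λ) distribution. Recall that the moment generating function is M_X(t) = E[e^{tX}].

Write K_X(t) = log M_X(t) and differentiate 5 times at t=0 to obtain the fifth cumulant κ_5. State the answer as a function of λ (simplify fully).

κ_5 = D^5[K](0) = λ

M_X(t) = e^(λ*(e^(t) - 1))
K_X(t) = log M_X(t) = λ*(e^(t) - 1)
D^5[K](t) = λ*e^(t)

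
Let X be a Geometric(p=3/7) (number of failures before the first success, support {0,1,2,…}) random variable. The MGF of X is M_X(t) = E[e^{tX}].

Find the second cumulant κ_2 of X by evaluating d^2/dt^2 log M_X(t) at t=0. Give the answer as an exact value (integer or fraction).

M_X(t) = 3/(7*(1 - 4*e^(t)/7))
K_X(t) = log M_X(t) = -log(1 - 4*e^(t)/7) - log(7) + log(3)
D^2[K](t) = 28*e^(t)/(16*e^(2*t) - 56*e^(t) + 49)

κ_2 = D^2[K](0) = 28/9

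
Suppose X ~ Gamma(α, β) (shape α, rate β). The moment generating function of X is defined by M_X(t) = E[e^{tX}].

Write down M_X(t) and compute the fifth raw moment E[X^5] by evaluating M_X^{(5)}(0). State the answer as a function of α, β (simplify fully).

M_X(t) = (β/(β - t))^α

E[X^5] = M^(5)(0) = α*(α^4 + 10*α^3 + 35*α^2 + 50*α + 24)/β^5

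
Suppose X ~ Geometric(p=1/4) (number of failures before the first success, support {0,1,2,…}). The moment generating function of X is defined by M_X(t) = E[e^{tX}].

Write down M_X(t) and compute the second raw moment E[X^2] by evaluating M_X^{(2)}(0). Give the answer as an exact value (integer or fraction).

M_X(t) = 1/(4*(1 - 3*e^(t)/4))
dM/dt = 3*e^(t)/(9*e^(2*t) - 24*e^(t) + 16)
d^2M/dt^2 = (-9*e^(2*t) - 12*e^(t))/(27*e^(3*t) - 108*e^(2*t) + 144*e^(t) - 64)

E[X^2] = d^2M/dt^2 |_{t=0} = 21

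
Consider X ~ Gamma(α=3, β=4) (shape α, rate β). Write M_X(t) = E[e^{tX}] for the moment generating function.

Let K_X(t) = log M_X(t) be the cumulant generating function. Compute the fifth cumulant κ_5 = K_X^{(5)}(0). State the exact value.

κ_5 = d^5K/dt^5 |_{t=0} = 9/128

M_X(t) = 64/(4 - t)^3
K_X(t) = log M_X(t) = -3*log(4 - t) + 6*log(2)
dK/dt = -3/(t - 4)
d^2K/dt^2 = 3/(t^2 - 8*t + 16)
d^3K/dt^3 = -6/(t^3 - 12*t^2 + 48*t - 64)
d^4K/dt^4 = 18/(t^4 - 16*t^3 + 96*t^2 - 256*t + 256)
d^5K/dt^5 = -72/(t^5 - 20*t^4 + 160*t^3 - 640*t^2 + 1280*t - 1024)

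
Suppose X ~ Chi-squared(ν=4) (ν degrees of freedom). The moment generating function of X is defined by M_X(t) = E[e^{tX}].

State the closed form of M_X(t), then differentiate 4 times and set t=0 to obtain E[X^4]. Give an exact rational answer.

M_X(t) = (1 - 2*t)^(-2)
dM/dt = -4/(8*t^3 - 12*t^2 + 6*t - 1)
d^2M/dt^2 = 24/(16*t^4 - 32*t^3 + 24*t^2 - 8*t + 1)
d^3M/dt^3 = -192/(32*t^5 - 80*t^4 + 80*t^3 - 40*t^2 + 10*t - 1)
d^4M/dt^4 = 1920/(64*t^6 - 192*t^5 + 240*t^4 - 160*t^3 + 60*t^2 - 12*t + 1)

E[X^4] = d^4M/dt^4 |_{t=0} = 1920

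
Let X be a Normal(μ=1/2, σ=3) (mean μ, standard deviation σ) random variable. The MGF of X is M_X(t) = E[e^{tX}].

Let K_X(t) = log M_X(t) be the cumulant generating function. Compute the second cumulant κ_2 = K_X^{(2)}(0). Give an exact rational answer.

κ_2 = K^(2)(0) = 9

M_X(t) = e^(9*t^2/2 + t/2)
K_X(t) = log M_X(t) = 9*t^2/2 + t/2
K^(2)(t) = 9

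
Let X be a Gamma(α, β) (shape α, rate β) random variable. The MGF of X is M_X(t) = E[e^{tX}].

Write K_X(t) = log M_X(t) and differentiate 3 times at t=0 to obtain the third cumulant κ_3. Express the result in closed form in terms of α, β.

M_X(t) = (β/(β - t))^α
K_X(t) = log M_X(t) = α*(log(β) - log(β - t))
K′(t) = -α/(-β + t)
K′′(t) = α/(β^2 - 2*β*t + t^2)
K′′′(t) = -2*α/(-β^3 + 3*β^2*t - 3*β*t^2 + t^3)

κ_3 = K′′′(0) = 2*α/β^3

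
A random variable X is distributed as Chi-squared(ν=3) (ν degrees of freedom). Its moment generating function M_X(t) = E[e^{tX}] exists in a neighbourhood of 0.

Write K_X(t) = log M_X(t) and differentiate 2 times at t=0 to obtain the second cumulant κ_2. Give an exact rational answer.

M_X(t) = (1 - 2*t)^(-3/2)
K_X(t) = log M_X(t) = -3*log(1 - 2*t)/2
D^2[K](t) = 6/(4*t^2 - 4*t + 1)

κ_2 = D^2[K](0) = 6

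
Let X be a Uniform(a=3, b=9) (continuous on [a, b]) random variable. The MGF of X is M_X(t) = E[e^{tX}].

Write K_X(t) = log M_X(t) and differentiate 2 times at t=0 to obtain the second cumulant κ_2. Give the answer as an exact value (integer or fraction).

κ_2 = D^2[K](0) = 3

M_X(t) = (e^(9*t) - e^(3*t))/(6*t)
K_X(t) = log M_X(t) = -log(t) + log(e^(9*t) - e^(3*t)) - log(6)
D^2[K](t) = (-36*t^2*e^(6*t) + e^(12*t) - 2*e^(6*t) + 1)/(t^2*e^(12*t) - 2*t^2*e^(6*t) + t^2)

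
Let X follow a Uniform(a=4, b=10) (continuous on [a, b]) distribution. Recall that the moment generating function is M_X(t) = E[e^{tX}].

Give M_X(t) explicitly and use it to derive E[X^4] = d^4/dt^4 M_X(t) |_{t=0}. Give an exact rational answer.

M_X(t) = (e^(10*t) - e^(4*t))/(6*t)
dM/dt = (10*t*e^(10*t) - 4*t*e^(4*t) - e^(10*t) + e^(4*t))/(6*t^2)
d^2M/dt^2 = (50*t^2*e^(10*t) - 8*t^2*e^(4*t) - 10*t*e^(10*t) + 4*t*e^(4*t) + e^(10*t) - e^(4*t))/(3*t^3)
d^3M/dt^3 = (500*t^3*e^(10*t) - 32*t^3*e^(4*t) - 150*t^2*e^(10*t) + 24*t^2*e^(4*t) + 30*t*e^(10*t) - 12*t*e^(4*t) - 3*e^(10*t) + 3*e^(4*t))/(3*t^4)

E[X^4] = d^4M/dt^4 |_{t=0} = 16496/5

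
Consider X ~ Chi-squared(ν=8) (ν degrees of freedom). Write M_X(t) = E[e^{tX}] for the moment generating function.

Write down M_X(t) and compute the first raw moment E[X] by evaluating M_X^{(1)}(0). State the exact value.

M_X(t) = (1 - 2*t)^(-4)
M^(1)(t) = -8/(32*t^5 - 80*t^4 + 80*t^3 - 40*t^2 + 10*t - 1)

E[X] = M^(1)(0) = 8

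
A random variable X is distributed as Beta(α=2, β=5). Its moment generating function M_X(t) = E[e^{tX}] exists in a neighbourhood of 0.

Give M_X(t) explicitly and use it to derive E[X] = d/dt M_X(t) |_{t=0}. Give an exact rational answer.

E[X] = M′(0) = 2/7

M_X(t) = ₁F₁(2; 7; t)
M′(t) = 2*₁F₁(3; 8; t)/7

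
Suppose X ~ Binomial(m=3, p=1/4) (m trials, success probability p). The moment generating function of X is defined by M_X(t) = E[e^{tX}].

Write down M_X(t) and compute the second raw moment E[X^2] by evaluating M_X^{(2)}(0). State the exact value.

E[X^2] = d^2M/dt^2 |_{t=0} = 9/8

M_X(t) = (e^(t)/4 + 3/4)^3
dM/dt = 3*e^(3*t)/64 + 9*e^(2*t)/32 + 27*e^(t)/64
d^2M/dt^2 = 9*e^(3*t)/64 + 9*e^(2*t)/16 + 27*e^(t)/64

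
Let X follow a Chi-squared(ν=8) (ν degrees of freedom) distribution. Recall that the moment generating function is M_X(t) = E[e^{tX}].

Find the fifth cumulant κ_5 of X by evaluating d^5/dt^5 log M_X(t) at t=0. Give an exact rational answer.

M_X(t) = (1 - 2*t)^(-4)
K_X(t) = log M_X(t) = -4*log(1 - 2*t)
D^5[K](t) = -3072/(32*t^5 - 80*t^4 + 80*t^3 - 40*t^2 + 10*t - 1)

κ_5 = D^5[K](0) = 3072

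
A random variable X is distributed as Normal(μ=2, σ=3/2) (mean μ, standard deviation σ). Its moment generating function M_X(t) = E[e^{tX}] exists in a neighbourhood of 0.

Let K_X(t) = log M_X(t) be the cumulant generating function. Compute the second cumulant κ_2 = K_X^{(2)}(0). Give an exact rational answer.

κ_2 = D^2[K](0) = 9/4

M_X(t) = e^(9*t^2/8 + 2*t)
K_X(t) = log M_X(t) = 9*t^2/8 + 2*t
D^2[K](t) = 9/4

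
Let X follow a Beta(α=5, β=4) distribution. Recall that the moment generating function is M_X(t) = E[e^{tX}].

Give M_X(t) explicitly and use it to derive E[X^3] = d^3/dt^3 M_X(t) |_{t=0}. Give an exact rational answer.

E[X^3] = M′′′(0) = 7/33

M_X(t) = ₁F₁(5; 9; t)
M′(t) = 5*₁F₁(6; 10; t)/9
M′′(t) = ₁F₁(7; 11; t)/3
M′′′(t) = 7*₁F₁(8; 12; t)/33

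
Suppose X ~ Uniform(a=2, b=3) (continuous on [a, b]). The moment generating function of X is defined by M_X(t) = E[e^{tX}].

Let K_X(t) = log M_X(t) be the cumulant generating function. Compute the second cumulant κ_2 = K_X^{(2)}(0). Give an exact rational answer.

M_X(t) = (e^(3*t) - e^(2*t))/t
K_X(t) = log M_X(t) = -log(t) + log(e^(3*t) - e^(2*t))
dK/dt = (3*t*e^(t) - 2*t - e^(t) + 1)/(t*e^(t) - t)
d^2K/dt^2 = (-t^2*e^(t) + e^(2*t) - 2*e^(t) + 1)/(t^2*e^(2*t) - 2*t^2*e^(t) + t^2)

κ_2 = d^2K/dt^2 |_{t=0} = 1/12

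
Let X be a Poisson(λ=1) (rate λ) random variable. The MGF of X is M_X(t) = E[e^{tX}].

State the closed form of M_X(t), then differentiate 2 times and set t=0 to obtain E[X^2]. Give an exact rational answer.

M_X(t) = e^(e^(t) - 1)
M^(2)(t) = (e^(2*t)*e^(e^(t)) + e^(t)*e^(e^(t)))*e^(-1)

E[X^2] = M^(2)(0) = 2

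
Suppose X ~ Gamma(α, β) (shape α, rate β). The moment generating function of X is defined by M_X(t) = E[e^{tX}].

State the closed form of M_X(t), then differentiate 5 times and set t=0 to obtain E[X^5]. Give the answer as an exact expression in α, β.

M_X(t) = (β/(β - t))^α

E[X^5] = M^(5)(0) = α*(α^4 + 10*α^3 + 35*α^2 + 50*α + 24)/β^5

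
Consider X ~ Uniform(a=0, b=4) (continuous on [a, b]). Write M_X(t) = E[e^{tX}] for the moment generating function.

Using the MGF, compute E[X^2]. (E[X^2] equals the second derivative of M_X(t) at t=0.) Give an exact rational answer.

M_X(t) = (e^(4*t) - 1)/(4*t)
M′(t) = (4*t*e^(4*t) - e^(4*t) + 1)/(4*t^2)
M′′(t) = (8*t^2*e^(4*t) - 4*t*e^(4*t) + e^(4*t) - 1)/(2*t^3)

E[X^2] = M′′(0) = 16/3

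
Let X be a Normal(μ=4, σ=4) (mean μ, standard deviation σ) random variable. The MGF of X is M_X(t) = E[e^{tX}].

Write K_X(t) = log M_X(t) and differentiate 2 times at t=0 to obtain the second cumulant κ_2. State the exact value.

κ_2 = K′′(0) = 16

M_X(t) = e^(8*t^2 + 4*t)
K_X(t) = log M_X(t) = 8*t^2 + 4*t
K′(t) = 16*t + 4
K′′(t) = 16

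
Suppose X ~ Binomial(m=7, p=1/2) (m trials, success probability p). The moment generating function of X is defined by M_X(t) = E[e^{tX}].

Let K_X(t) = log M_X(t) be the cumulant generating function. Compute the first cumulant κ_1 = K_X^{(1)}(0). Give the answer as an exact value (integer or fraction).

κ_1 = K^(1)(0) = 7/2

M_X(t) = (e^(t)/2 + 1/2)^7
K_X(t) = log M_X(t) = 7*log(e^(t)/2 + 1/2)
K^(1)(t) = 7*e^(t)/(e^(t) + 1)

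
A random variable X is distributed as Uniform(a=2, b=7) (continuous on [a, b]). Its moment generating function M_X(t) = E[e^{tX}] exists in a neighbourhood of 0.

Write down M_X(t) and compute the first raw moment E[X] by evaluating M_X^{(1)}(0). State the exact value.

M_X(t) = (e^(7*t) - e^(2*t))/(5*t)
M^(1)(t) = (7*t*e^(7*t) - 2*t*e^(2*t) - e^(7*t) + e^(2*t))/(5*t^2)

E[X] = M^(1)(0) = 9/2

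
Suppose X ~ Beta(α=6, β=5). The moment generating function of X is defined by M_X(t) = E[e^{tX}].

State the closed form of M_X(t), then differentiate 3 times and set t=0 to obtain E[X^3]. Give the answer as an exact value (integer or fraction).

M_X(t) = ₁F₁(6; 11; t)
M^(3)(t) = 28*₁F₁(9; 14; t)/143

E[X^3] = M^(3)(0) = 28/143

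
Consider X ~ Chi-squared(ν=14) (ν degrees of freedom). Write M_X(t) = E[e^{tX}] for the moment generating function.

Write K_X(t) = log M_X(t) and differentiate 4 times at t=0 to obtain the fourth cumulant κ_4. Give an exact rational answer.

κ_4 = K^(4)(0) = 672

M_X(t) = (1 - 2*t)^(-7)
K_X(t) = log M_X(t) = -7*log(1 - 2*t)
K^(4)(t) = 672/(16*t^4 - 32*t^3 + 24*t^2 - 8*t + 1)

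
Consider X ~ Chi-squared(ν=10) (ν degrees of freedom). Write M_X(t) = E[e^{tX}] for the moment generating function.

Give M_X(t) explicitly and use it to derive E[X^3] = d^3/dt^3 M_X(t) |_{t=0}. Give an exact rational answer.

M_X(t) = (1 - 2*t)^(-5)
dM/dt = 10/(64*t^6 - 192*t^5 + 240*t^4 - 160*t^3 + 60*t^2 - 12*t + 1)
d^2M/dt^2 = -120/(128*t^7 - 448*t^6 + 672*t^5 - 560*t^4 + 280*t^3 - 84*t^2 + 14*t - 1)
d^3M/dt^3 = 1680/(256*t^8 - 1024*t^7 + 1792*t^6 - 1792*t^5 + 1120*t^4 - 448*t^3 + 112*t^2 - 16*t + 1)

E[X^3] = d^3M/dt^3 |_{t=0} = 1680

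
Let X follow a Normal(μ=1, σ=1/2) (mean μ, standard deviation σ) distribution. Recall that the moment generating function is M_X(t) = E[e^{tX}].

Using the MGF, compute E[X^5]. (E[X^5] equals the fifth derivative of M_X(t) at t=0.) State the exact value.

E[X^5] = M′′′′′(0) = 71/16

M_X(t) = e^(t^2/8 + t)
M′(t) = t*e^(t)*e^(t^2/8)/4 + e^(t)*e^(t^2/8)
M′′(t) = t^2*e^(t)*e^(t^2/8)/16 + t*e^(t)*e^(t^2/8)/2 + 5*e^(t)*e^(t^2/8)/4
M′′′(t) = t^3*e^(t)*e^(t^2/8)/64 + 3*t^2*e^(t)*e^(t^2/8)/16 + 15*t*e^(t)*e^(t^2/8)/16 + 7*e^(t)*e^(t^2/8)/4
M′′′′(t) = t^4*e^(t)*e^(t^2/8)/256 + t^3*e^(t)*e^(t^2/8)/16 + 15*t^2*e^(t)*e^(t^2/8)/32 + 7*t*e^(t)*e^(t^2/8)/4 + 43*e^(t)*e^(t^2/8)/16
M′′′′′(t) = t^5*e^(t)*e^(t^2/8)/1024 + 5*t^4*e^(t)*e^(t^2/8)/256 + 25*t^3*e^(t)*e^(t^2/8)/128 + 35*t^2*e^(t)*e^(t^2/8)/32 + 215*t*e^(t)*e^(t^2/8)/64 + 71*e^(t)*e^(t^2/8)/16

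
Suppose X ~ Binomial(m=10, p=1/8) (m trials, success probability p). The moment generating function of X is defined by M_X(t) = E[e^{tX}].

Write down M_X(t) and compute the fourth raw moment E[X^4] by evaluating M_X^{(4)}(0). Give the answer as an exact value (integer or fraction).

M_X(t) = (e^(t)/8 + 7/8)^10

E[X^4] = D^4[M](0) = 5315/256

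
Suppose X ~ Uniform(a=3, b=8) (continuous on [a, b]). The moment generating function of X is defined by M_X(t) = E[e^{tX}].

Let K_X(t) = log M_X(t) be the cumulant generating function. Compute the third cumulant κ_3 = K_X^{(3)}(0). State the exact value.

κ_3 = d^3K/dt^3 |_{t=0} = 0

M_X(t) = (e^(8*t) - e^(3*t))/(5*t)
K_X(t) = log M_X(t) = -log(t) + log(e^(8*t) - e^(3*t)) - log(5)
dK/dt = (8*t*e^(5*t) - 3*t - e^(5*t) + 1)/(t*e^(5*t) - t)
d^2K/dt^2 = (-25*t^2*e^(5*t) + e^(10*t) - 2*e^(5*t) + 1)/(t^2*e^(10*t) - 2*t^2*e^(5*t) + t^2)
d^3K/dt^3 = (125*t^3*e^(10*t) + 125*t^3*e^(5*t) - 2*e^(15*t) + 6*e^(10*t) - 6*e^(5*t) + 2)/(t^3*e^(15*t) - 3*t^3*e^(10*t) + 3*t^3*e^(5*t) - t^3)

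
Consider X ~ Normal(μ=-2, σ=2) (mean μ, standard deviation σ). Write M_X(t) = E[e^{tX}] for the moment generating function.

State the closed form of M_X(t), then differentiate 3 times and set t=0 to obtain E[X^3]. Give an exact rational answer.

E[X^3] = M′′′(0) = -32

M_X(t) = e^(2*t^2 - 2*t)
M′(t) = 4*t*e^(-2*t)*e^(2*t^2) - 2*e^(-2*t)*e^(2*t^2)
M′′(t) = (16*t^2*e^(2*t^2) - 16*t*e^(2*t^2) + 8*e^(2*t^2))*e^(-2*t)
M′′′(t) = (64*t^3*e^(2*t^2) - 96*t^2*e^(2*t^2) + 96*t*e^(2*t^2) - 32*e^(2*t^2))*e^(-2*t)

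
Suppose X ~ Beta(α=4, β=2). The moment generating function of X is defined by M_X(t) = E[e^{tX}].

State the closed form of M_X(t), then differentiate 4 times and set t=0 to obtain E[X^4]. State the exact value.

E[X^4] = D^4[M](0) = 5/18

M_X(t) = ₁F₁(4; 6; t)
D^4[M](t) = 5*₁F₁(8; 10; t)/18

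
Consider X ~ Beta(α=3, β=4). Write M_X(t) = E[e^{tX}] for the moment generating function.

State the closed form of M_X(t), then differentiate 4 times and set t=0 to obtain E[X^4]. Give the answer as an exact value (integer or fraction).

M_X(t) = ₁F₁(3; 7; t)
dM/dt = 3*₁F₁(4; 8; t)/7
d^2M/dt^2 = 3*₁F₁(5; 9; t)/14
d^3M/dt^3 = 5*₁F₁(6; 10; t)/42
d^4M/dt^4 = ₁F₁(7; 11; t)/14

E[X^4] = d^4M/dt^4 |_{t=0} = 1/14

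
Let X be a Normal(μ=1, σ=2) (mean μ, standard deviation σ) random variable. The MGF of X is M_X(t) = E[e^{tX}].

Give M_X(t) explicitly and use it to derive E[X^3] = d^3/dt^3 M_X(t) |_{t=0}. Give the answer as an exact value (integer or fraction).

E[X^3] = M′′′(0) = 13

M_X(t) = e^(2*t^2 + t)
M′(t) = 4*t*e^(t)*e^(2*t^2) + e^(t)*e^(2*t^2)
M′′(t) = 16*t^2*e^(t)*e^(2*t^2) + 8*t*e^(t)*e^(2*t^2) + 5*e^(t)*e^(2*t^2)
M′′′(t) = 64*t^3*e^(t)*e^(2*t^2) + 48*t^2*e^(t)*e^(2*t^2) + 60*t*e^(t)*e^(2*t^2) + 13*e^(t)*e^(2*t^2)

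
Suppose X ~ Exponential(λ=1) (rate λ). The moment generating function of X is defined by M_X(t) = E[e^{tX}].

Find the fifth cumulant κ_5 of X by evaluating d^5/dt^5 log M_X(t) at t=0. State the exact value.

M_X(t) = 1/(1 - t)
K_X(t) = log M_X(t) = -log(1 - t)
dK/dt = -1/(t - 1)
d^2K/dt^2 = 1/(t^2 - 2*t + 1)
d^3K/dt^3 = -2/(t^3 - 3*t^2 + 3*t - 1)
d^4K/dt^4 = 6/(t^4 - 4*t^3 + 6*t^2 - 4*t + 1)
d^5K/dt^5 = -24/(t^5 - 5*t^4 + 10*t^3 - 10*t^2 + 5*t - 1)

κ_5 = d^5K/dt^5 |_{t=0} = 24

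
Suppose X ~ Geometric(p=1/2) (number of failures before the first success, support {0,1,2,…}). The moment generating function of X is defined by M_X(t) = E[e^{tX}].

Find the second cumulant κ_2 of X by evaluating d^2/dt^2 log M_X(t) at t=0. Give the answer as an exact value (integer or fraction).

M_X(t) = 1/(2*(1 - e^(t)/2))
K_X(t) = log M_X(t) = -log(1 - e^(t)/2) - log(2)
dK/dt = -e^(t)/(e^(t) - 2)
d^2K/dt^2 = 2*e^(t)/(e^(2*t) - 4*e^(t) + 4)

κ_2 = d^2K/dt^2 |_{t=0} = 2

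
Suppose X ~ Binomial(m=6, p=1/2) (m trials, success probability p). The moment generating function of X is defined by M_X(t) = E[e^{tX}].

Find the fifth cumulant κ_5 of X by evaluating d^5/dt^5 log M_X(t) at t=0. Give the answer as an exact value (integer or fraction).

M_X(t) = (e^(t)/2 + 1/2)^6
K_X(t) = log M_X(t) = 6*log(e^(t)/2 + 1/2)
dK/dt = 6*e^(t)/(e^(t) + 1)
d^2K/dt^2 = 6*e^(t)/(e^(2*t) + 2*e^(t) + 1)
d^3K/dt^3 = (-6*e^(2*t) + 6*e^(t))/(e^(3*t) + 3*e^(2*t) + 3*e^(t) + 1)
d^4K/dt^4 = (6*e^(3*t) - 24*e^(2*t) + 6*e^(t))/(e^(4*t) + 4*e^(3*t) + 6*e^(2*t) + 4*e^(t) + 1)
d^5K/dt^5 = (-6*e^(4*t) + 66*e^(3*t) - 66*e^(2*t) + 6*e^(t))/(e^(5*t) + 5*e^(4*t) + 10*e^(3*t) + 10*e^(2*t) + 5*e^(t) + 1)

κ_5 = d^5K/dt^5 |_{t=0} = 0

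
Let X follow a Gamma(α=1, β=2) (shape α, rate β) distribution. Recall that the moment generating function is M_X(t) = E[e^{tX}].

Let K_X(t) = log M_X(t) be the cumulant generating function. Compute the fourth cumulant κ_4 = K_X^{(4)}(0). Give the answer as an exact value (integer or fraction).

κ_4 = d^4K/dt^4 |_{t=0} = 3/8

M_X(t) = 2/(2 - t)
K_X(t) = log M_X(t) = -log(2 - t) + log(2)
dK/dt = -1/(t - 2)
d^2K/dt^2 = 1/(t^2 - 4*t + 4)
d^3K/dt^3 = -2/(t^3 - 6*t^2 + 12*t - 8)
d^4K/dt^4 = 6/(t^4 - 8*t^3 + 24*t^2 - 32*t + 16)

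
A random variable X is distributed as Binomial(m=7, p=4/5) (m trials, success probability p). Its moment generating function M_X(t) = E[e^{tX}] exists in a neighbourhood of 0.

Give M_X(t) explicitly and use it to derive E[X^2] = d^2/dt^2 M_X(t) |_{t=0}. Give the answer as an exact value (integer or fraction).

M_X(t) = (4*e^(t)/5 + 1/5)^7
M′(t) = 114688*e^(7*t)/78125 + 172032*e^(6*t)/78125 + 21504*e^(5*t)/15625 + 7168*e^(4*t)/15625 + 1344*e^(3*t)/15625 + 672*e^(2*t)/78125 + 28*e^(t)/78125
M′′(t) = 802816*e^(7*t)/78125 + 1032192*e^(6*t)/78125 + 21504*e^(5*t)/3125 + 28672*e^(4*t)/15625 + 4032*e^(3*t)/15625 + 1344*e^(2*t)/78125 + 28*e^(t)/78125

E[X^2] = M′′(0) = 812/25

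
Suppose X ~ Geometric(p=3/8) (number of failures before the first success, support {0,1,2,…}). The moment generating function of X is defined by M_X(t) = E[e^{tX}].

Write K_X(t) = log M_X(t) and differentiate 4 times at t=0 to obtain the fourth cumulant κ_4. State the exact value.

κ_4 = K^(4)(0) = 3320/27

M_X(t) = 3/(8*(1 - 5*e^(t)/8))
K_X(t) = log M_X(t) = -log(1 - 5*e^(t)/8) - 3*log(2) + log(3)
K^(4)(t) = (1000*e^(3*t) + 6400*e^(2*t) + 2560*e^(t))/(625*e^(4*t) - 4000*e^(3*t) + 9600*e^(2*t) - 10240*e^(t) + 4096)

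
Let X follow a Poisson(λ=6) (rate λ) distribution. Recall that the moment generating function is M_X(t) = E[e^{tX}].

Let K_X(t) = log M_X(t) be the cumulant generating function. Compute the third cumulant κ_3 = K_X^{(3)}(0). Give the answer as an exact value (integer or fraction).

κ_3 = K^(3)(0) = 6

M_X(t) = e^(6*e^(t) - 6)
K_X(t) = log M_X(t) = 6*e^(t) - 6
K^(3)(t) = 6*e^(t)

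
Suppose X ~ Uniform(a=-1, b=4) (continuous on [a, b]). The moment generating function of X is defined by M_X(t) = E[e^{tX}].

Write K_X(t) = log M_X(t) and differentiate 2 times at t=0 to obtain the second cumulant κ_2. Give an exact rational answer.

M_X(t) = (e^(4*t) - e^(-t))/(5*t)
K_X(t) = log M_X(t) = -log(t) + log(e^(4*t) - e^(-t)) - log(5)
K′(t) = (4*t*e^(5*t) + t - e^(5*t) + 1)/(t*e^(5*t) - t)
K′′(t) = (-25*t^2*e^(5*t) + e^(10*t) - 2*e^(5*t) + 1)/(t^2*e^(10*t) - 2*t^2*e^(5*t) + t^2)

κ_2 = K′′(0) = 25/12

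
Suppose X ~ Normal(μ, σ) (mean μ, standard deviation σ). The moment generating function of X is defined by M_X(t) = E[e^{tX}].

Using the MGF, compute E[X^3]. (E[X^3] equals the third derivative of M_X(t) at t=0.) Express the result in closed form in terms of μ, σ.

E[X^3] = M′′′(0) = μ*(μ^2 + 3*σ^2)

M_X(t) = e^(μ*t + σ^2*t^2/2)
M′(t) = μ*e^(μ*t)*e^(σ^2*t^2/2) + σ^2*t*e^(μ*t)*e^(σ^2*t^2/2)
M′′(t) = μ^2*e^(μ*t)*e^(σ^2*t^2/2) + 2*μ*σ^2*t*e^(μ*t)*e^(σ^2*t^2/2) + σ^4*t^2*e^(μ*t)*e^(σ^2*t^2/2) + σ^2*e^(μ*t)*e^(σ^2*t^2/2)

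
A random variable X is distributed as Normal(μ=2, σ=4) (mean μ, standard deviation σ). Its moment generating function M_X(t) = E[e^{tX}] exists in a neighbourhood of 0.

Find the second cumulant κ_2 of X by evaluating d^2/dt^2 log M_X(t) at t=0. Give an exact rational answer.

κ_2 = K^(2)(0) = 16

M_X(t) = e^(8*t^2 + 2*t)
K_X(t) = log M_X(t) = 8*t^2 + 2*t
K^(2)(t) = 16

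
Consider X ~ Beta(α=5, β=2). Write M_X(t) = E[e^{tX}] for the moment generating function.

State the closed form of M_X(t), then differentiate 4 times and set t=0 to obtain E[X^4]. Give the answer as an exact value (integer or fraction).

M_X(t) = ₁F₁(5; 7; t)
M^(4)(t) = ₁F₁(9; 11; t)/3

E[X^4] = M^(4)(0) = 1/3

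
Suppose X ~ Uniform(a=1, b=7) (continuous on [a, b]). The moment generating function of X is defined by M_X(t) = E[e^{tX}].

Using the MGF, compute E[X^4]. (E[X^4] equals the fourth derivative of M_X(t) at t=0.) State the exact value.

E[X^4] = M^(4)(0) = 2801/5

M_X(t) = (e^(7*t) - e^(t))/(6*t)
M^(4)(t) = (2401*t^4*e^(7*t) - t^4*e^(t) - 1372*t^3*e^(7*t) + 4*t^3*e^(t) + 588*t^2*e^(7*t) - 12*t^2*e^(t) - 168*t*e^(7*t) + 24*t*e^(t) + 24*e^(7*t) - 24*e^(t))/(6*t^5)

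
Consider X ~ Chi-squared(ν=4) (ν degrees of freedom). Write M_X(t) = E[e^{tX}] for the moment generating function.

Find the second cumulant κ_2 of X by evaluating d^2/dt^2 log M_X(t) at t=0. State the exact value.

M_X(t) = (1 - 2*t)^(-2)
K_X(t) = log M_X(t) = -2*log(1 - 2*t)
K^(2)(t) = 8/(4*t^2 - 4*t + 1)

κ_2 = K^(2)(0) = 8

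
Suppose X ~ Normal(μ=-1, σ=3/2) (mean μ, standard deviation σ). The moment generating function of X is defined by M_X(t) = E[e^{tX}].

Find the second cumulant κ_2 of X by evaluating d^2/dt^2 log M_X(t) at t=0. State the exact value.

M_X(t) = e^(9*t^2/8 - t)
K_X(t) = log M_X(t) = 9*t^2/8 - t
D^2[K](t) = 9/4

κ_2 = D^2[K](0) = 9/4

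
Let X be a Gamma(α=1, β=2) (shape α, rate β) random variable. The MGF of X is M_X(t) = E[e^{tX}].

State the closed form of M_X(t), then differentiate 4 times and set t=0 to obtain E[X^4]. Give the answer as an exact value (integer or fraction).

E[X^4] = D^4[M](0) = 3/2

M_X(t) = 2/(2 - t)
D^4[M](t) = -48/(t^5 - 10*t^4 + 40*t^3 - 80*t^2 + 80*t - 32)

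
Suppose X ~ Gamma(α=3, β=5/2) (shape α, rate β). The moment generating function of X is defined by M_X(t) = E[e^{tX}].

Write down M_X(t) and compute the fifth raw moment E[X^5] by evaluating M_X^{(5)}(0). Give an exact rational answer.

E[X^5] = M′′′′′(0) = 16128/625

M_X(t) = 125/(8*(5/2 - t)^3)
M′(t) = 750/(16*t^4 - 160*t^3 + 600*t^2 - 1000*t + 625)
M′′(t) = -6000/(32*t^5 - 400*t^4 + 2000*t^3 - 5000*t^2 + 6250*t - 3125)
M′′′(t) = 60000/(64*t^6 - 960*t^5 + 6000*t^4 - 20000*t^3 + 37500*t^2 - 37500*t + 15625)
M′′′′(t) = -720000/(128*t^7 - 2240*t^6 + 16800*t^5 - 70000*t^4 + 175000*t^3 - 262500*t^2 + 218750*t - 78125)
M′′′′′(t) = 10080000/(256*t^8 - 5120*t^7 + 44800*t^6 - 224000*t^5 + 700000*t^4 - 1400000*t^3 + 1750000*t^2 - 1250000*t + 390625)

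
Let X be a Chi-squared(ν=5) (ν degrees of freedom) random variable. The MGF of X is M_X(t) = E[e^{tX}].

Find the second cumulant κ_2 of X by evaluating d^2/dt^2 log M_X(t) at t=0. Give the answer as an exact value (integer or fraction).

M_X(t) = (1 - 2*t)^(-5/2)
K_X(t) = log M_X(t) = -5*log(1 - 2*t)/2
K^(2)(t) = 10/(4*t^2 - 4*t + 1)

κ_2 = K^(2)(0) = 10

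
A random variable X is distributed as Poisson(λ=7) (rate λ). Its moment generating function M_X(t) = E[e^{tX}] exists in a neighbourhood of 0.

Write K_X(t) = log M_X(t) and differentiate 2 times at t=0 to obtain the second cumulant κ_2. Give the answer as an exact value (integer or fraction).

M_X(t) = e^(7*e^(t) - 7)
K_X(t) = log M_X(t) = 7*e^(t) - 7
K′(t) = 7*e^(t)
K′′(t) = 7*e^(t)

κ_2 = K′′(0) = 7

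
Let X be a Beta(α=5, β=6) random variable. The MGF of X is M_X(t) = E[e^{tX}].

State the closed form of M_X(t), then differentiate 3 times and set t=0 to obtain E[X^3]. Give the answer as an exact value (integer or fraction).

E[X^3] = M′′′(0) = 35/286

M_X(t) = ₁F₁(5; 11; t)
M′(t) = 5*₁F₁(6; 12; t)/11
M′′(t) = 5*₁F₁(7; 13; t)/22
M′′′(t) = 35*₁F₁(8; 14; t)/286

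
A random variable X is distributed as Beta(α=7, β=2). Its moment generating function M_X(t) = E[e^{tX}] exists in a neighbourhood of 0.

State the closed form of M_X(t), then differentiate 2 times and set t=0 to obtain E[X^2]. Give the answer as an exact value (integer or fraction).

M_X(t) = ₁F₁(7; 9; t)
dM/dt = 7*₁F₁(8; 10; t)/9
d^2M/dt^2 = 28*₁F₁(9; 11; t)/45

E[X^2] = d^2M/dt^2 |_{t=0} = 28/45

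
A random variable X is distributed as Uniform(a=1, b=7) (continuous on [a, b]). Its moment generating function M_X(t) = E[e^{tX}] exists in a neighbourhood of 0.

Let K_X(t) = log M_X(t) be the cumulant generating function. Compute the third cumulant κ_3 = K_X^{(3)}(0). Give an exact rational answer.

M_X(t) = (e^(7*t) - e^(t))/(6*t)
K_X(t) = log M_X(t) = -log(t) + log(e^(7*t) - e^(t)) - log(6)
K^(3)(t) = (216*t^3*e^(12*t) + 216*t^3*e^(6*t) - 2*e^(18*t) + 6*e^(12*t) - 6*e^(6*t) + 2)/(t^3*e^(18*t) - 3*t^3*e^(12*t) + 3*t^3*e^(6*t) - t^3)

κ_3 = K^(3)(0) = 0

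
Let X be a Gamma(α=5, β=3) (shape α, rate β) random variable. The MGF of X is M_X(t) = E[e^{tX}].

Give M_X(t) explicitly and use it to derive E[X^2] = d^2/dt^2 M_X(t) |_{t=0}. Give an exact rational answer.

E[X^2] = D^2[M](0) = 10/3

M_X(t) = 243/(3 - t)^5
D^2[M](t) = -7290/(t^7 - 21*t^6 + 189*t^5 - 945*t^4 + 2835*t^3 - 5103*t^2 + 5103*t - 2187)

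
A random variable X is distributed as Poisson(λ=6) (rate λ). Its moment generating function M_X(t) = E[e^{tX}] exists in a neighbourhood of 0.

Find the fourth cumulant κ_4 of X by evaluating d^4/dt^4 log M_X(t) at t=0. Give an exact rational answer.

κ_4 = K^(4)(0) = 6

M_X(t) = e^(6*e^(t) - 6)
K_X(t) = log M_X(t) = 6*e^(t) - 6
K^(4)(t) = 6*e^(t)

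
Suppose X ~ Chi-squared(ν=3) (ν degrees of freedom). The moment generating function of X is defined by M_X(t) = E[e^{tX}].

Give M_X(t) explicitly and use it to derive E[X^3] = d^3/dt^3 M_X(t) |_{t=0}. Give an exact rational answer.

E[X^3] = d^3M/dt^3 |_{t=0} = 105

M_X(t) = (1 - 2*t)^(-3/2)
dM/dt = 3/(4*t^2*√(1 - 2*t) - 4*t*√(1 - 2*t) + √(1 - 2*t))
d^2M/dt^2 = -15/(8*t^3*√(1 - 2*t) - 12*t^2*√(1 - 2*t) + 6*t*√(1 - 2*t) - √(1 - 2*t))
d^3M/dt^3 = 105/(16*t^4*√(1 - 2*t) - 32*t^3*√(1 - 2*t) + 24*t^2*√(1 - 2*t) - 8*t*√(1 - 2*t) + √(1 - 2*t))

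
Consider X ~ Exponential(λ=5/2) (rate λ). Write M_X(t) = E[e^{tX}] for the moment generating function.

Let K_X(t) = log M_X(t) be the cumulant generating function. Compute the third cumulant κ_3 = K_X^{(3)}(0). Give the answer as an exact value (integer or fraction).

M_X(t) = 5/(2*(5/2 - t))
K_X(t) = log M_X(t) = -log(5/2 - t) - log(2) + log(5)
K^(3)(t) = -16/(8*t^3 - 60*t^2 + 150*t - 125)

κ_3 = K^(3)(0) = 16/125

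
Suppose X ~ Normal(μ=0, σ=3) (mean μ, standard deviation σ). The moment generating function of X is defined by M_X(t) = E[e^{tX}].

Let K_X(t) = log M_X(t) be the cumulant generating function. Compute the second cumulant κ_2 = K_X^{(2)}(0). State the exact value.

κ_2 = K^(2)(0) = 9

M_X(t) = e^(9*t^2/2)
K_X(t) = log M_X(t) = 9*t^2/2
K^(2)(t) = 9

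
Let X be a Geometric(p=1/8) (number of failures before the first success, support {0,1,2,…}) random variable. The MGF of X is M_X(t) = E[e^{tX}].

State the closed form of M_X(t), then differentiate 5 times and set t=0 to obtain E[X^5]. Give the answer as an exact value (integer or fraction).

E[X^5] = d^5M/dt^5 |_{t=0} = 2646007

M_X(t) = 1/(8*(1 - 7*e^(t)/8))
dM/dt = 7*e^(t)/(49*e^(2*t) - 112*e^(t) + 64)
d^2M/dt^2 = (-49*e^(2*t) - 56*e^(t))/(343*e^(3*t) - 1176*e^(2*t) + 1344*e^(t) - 512)
d^3M/dt^3 = (343*e^(3*t) + 1568*e^(2*t) + 448*e^(t))/(2401*e^(4*t) - 10976*e^(3*t) + 18816*e^(2*t) - 14336*e^(t) + 4096)
d^4M/dt^4 = (-2401*e^(4*t) - 30184*e^(3*t) - 34496*e^(2*t) - 3584*e^(t))/(16807*e^(5*t) - 96040*e^(4*t) + 219520*e^(3*t) - 250880*e^(2*t) + 143360*e^(t) - 32768)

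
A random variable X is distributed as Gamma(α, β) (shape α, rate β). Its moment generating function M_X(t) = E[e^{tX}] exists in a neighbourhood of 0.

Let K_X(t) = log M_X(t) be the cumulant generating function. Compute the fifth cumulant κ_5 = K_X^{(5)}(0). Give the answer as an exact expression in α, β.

M_X(t) = (β/(β - t))^α
K_X(t) = log M_X(t) = α*(log(β) - log(β - t))
D^5[K](t) = -24*α/(-β^5 + 5*β^4*t - 10*β^3*t^2 + 10*β^2*t^3 - 5*β*t^4 + t^5)

κ_5 = D^5[K](0) = 24*α/β^5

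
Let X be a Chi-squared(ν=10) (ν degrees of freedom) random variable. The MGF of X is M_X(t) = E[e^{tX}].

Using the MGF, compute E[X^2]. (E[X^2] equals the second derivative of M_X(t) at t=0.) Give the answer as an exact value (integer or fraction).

M_X(t) = (1 - 2*t)^(-5)
D^2[M](t) = -120/(128*t^7 - 448*t^6 + 672*t^5 - 560*t^4 + 280*t^3 - 84*t^2 + 14*t - 1)

E[X^2] = D^2[M](0) = 120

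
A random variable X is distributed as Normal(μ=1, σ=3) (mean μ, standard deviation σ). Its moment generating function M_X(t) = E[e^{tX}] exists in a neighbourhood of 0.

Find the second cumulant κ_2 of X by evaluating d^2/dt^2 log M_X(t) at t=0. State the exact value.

M_X(t) = e^(9*t^2/2 + t)
K_X(t) = log M_X(t) = 9*t^2/2 + t
K^(2)(t) = 9

κ_2 = K^(2)(0) = 9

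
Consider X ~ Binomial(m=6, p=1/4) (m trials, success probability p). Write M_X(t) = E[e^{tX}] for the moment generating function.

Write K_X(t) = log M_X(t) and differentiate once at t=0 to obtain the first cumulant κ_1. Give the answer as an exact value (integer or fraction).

M_X(t) = (e^(t)/4 + 3/4)^6
K_X(t) = log M_X(t) = 6*log(e^(t)/4 + 3/4)
K^(1)(t) = 6*e^(t)/(e^(t) + 3)

κ_1 = K^(1)(0) = 3/2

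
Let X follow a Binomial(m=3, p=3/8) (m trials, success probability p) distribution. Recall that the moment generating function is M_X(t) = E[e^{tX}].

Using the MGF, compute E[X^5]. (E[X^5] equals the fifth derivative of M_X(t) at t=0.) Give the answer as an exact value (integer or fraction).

E[X^5] = D^5[M](0) = 5553/256

M_X(t) = (3*e^(t)/8 + 5/8)^3
D^5[M](t) = 6561*e^(3*t)/512 + 135*e^(2*t)/16 + 225*e^(t)/512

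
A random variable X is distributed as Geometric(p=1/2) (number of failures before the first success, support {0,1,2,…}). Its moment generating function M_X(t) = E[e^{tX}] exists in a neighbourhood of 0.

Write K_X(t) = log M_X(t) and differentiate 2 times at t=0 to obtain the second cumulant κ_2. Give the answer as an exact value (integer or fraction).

M_X(t) = 1/(2*(1 - e^(t)/2))
K_X(t) = log M_X(t) = -log(1 - e^(t)/2) - log(2)
dK/dt = -e^(t)/(e^(t) - 2)
d^2K/dt^2 = 2*e^(t)/(e^(2*t) - 4*e^(t) + 4)

κ_2 = d^2K/dt^2 |_{t=0} = 2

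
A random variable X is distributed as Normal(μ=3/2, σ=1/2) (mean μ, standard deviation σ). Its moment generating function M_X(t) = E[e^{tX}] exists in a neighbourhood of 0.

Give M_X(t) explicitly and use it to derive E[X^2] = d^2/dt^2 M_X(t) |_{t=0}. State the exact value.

M_X(t) = e^(t^2/8 + 3*t/2)
dM/dt = t*e^(3*t/2)*e^(t^2/8)/4 + 3*e^(3*t/2)*e^(t^2/8)/2
d^2M/dt^2 = t^2*e^(3*t/2)*e^(t^2/8)/16 + 3*t*e^(3*t/2)*e^(t^2/8)/4 + 5*e^(3*t/2)*e^(t^2/8)/2

E[X^2] = d^2M/dt^2 |_{t=0} = 5/2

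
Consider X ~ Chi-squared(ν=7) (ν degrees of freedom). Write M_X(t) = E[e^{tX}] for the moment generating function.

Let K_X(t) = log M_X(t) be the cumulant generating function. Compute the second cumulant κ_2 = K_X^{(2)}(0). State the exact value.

κ_2 = D^2[K](0) = 14

M_X(t) = (1 - 2*t)^(-7/2)
K_X(t) = log M_X(t) = -7*log(1 - 2*t)/2
D^2[K](t) = 14/(4*t^2 - 4*t + 1)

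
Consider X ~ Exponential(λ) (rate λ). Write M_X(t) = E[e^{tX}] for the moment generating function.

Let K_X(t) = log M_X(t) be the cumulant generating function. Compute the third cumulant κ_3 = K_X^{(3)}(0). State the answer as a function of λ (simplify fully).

κ_3 = d^3K/dt^3 |_{t=0} = 2/λ^3

M_X(t) = λ/(λ - t)
K_X(t) = log M_X(t) = log(λ) - log(λ - t)
dK/dt = -1/(-λ + t)
d^2K/dt^2 = 1/(λ^2 - 2*λ*t + t^2)
d^3K/dt^3 = -2/(-λ^3 + 3*λ^2*t - 3*λ*t^2 + t^3)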